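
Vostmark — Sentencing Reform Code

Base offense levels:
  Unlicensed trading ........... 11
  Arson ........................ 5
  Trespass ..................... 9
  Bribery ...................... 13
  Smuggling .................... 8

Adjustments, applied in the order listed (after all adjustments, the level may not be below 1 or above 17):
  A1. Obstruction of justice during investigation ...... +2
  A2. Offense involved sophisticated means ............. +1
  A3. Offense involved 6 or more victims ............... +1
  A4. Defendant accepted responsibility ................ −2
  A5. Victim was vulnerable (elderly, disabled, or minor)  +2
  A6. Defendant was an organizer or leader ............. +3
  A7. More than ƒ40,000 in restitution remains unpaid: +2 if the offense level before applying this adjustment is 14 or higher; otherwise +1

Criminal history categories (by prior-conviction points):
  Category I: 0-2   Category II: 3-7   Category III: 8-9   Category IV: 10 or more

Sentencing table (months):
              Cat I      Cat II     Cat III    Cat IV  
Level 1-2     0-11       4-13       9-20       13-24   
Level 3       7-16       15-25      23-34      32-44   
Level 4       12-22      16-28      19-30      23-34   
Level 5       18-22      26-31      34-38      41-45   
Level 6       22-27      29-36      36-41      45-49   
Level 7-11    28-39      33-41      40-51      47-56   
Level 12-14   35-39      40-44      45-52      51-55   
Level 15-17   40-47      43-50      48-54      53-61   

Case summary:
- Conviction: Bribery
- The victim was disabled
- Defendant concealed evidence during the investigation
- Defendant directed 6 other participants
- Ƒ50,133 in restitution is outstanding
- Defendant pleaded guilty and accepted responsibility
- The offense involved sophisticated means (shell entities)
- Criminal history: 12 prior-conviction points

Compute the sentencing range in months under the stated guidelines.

53-61 months

Base offense level for bribery: 13.
A1 applies: 13 + 2 = 15.
A2 applies: 15 + 1 = 16.
A4 applies: 16 − 2 = 14.
A5 applies: 14 + 2 = 16.
A6 applies: 16 + 3 = 19.
A7 applies (level before this adjustment is 19 ≥ 14, so +2): 19 + 2 = 21.
Level 21 exceeds the maximum of 17; capped at 17.
Final offense level: 17.
Criminal history: 12 prior points → Category IV (10+).
Level 17 falls in the 15-17 band.
Grid: Level 15-17 × Category IV = 53-61 months.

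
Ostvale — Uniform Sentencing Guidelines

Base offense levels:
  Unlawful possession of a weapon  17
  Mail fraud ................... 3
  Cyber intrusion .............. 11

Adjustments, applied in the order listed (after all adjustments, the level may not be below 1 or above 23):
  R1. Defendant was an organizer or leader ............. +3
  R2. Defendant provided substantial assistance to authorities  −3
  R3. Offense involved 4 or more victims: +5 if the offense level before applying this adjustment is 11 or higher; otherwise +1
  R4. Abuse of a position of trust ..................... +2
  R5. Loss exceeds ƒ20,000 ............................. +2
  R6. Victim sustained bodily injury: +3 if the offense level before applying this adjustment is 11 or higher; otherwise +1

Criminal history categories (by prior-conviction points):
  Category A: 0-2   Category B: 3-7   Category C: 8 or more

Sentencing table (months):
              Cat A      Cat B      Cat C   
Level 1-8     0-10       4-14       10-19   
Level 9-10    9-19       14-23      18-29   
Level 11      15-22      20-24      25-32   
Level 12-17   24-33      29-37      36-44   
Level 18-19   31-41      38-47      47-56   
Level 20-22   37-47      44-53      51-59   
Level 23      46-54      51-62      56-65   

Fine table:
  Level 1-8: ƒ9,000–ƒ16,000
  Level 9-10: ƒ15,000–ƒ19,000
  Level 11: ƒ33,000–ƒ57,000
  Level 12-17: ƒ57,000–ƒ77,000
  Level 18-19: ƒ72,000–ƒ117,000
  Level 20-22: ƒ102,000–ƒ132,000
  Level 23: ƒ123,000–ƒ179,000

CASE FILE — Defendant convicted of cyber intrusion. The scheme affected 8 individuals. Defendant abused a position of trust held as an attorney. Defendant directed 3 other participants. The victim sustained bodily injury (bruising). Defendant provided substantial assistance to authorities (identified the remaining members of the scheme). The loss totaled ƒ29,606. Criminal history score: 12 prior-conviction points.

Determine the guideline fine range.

ƒ123,000–ƒ179,000

Base offense level for cyber intrusion: 11.
R1 applies: 11 + 3 = 14.
R2 applies: 14 − 3 = 11.
R3 applies (level before this adjustment is 11 ≥ 11, so +5): 11 + 5 = 16.
R4 applies: 16 + 2 = 18.
R5 applies: 18 + 2 = 20.
R6 applies (level before this adjustment is 20 ≥ 11, so +3): 20 + 3 = 23.
Final offense level: 23.
Level 23 falls in the 23 band.
Fine table: Level 23 → ƒ123,000–ƒ179,000.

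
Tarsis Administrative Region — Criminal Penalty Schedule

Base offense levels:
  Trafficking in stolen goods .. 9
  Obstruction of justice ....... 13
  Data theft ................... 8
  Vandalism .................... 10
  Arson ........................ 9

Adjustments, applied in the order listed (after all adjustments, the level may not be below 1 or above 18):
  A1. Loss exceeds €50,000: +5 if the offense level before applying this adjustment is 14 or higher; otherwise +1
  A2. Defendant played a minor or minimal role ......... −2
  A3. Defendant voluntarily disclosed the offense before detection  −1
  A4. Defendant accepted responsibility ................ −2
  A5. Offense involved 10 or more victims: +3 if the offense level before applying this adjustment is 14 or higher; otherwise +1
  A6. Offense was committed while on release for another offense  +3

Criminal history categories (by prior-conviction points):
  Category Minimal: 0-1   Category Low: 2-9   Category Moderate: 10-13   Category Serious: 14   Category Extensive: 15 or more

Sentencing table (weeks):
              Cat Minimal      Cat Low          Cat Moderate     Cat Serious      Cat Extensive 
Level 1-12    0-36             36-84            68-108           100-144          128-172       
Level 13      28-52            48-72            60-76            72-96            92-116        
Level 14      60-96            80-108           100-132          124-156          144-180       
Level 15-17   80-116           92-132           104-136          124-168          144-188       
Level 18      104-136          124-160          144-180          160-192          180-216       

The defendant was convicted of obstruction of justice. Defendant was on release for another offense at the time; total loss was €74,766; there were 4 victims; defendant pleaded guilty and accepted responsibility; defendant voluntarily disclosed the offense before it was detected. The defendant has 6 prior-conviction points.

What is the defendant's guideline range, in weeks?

80-108 weeks

Base offense level for obstruction of justice: 13.
A1 applies (level before this adjustment is 13 < 14, so +1): 13 + 1 = 14.
A3 applies: 14 − 1 = 13.
A4 applies: 13 − 2 = 11.
A6 applies: 11 + 3 = 14.
Final offense level: 14.
Criminal history: 6 prior points → Category Low (2-9).
Level 14 falls in the 14 band.
Grid: Level 14 × Category Low = 80-108 weeks.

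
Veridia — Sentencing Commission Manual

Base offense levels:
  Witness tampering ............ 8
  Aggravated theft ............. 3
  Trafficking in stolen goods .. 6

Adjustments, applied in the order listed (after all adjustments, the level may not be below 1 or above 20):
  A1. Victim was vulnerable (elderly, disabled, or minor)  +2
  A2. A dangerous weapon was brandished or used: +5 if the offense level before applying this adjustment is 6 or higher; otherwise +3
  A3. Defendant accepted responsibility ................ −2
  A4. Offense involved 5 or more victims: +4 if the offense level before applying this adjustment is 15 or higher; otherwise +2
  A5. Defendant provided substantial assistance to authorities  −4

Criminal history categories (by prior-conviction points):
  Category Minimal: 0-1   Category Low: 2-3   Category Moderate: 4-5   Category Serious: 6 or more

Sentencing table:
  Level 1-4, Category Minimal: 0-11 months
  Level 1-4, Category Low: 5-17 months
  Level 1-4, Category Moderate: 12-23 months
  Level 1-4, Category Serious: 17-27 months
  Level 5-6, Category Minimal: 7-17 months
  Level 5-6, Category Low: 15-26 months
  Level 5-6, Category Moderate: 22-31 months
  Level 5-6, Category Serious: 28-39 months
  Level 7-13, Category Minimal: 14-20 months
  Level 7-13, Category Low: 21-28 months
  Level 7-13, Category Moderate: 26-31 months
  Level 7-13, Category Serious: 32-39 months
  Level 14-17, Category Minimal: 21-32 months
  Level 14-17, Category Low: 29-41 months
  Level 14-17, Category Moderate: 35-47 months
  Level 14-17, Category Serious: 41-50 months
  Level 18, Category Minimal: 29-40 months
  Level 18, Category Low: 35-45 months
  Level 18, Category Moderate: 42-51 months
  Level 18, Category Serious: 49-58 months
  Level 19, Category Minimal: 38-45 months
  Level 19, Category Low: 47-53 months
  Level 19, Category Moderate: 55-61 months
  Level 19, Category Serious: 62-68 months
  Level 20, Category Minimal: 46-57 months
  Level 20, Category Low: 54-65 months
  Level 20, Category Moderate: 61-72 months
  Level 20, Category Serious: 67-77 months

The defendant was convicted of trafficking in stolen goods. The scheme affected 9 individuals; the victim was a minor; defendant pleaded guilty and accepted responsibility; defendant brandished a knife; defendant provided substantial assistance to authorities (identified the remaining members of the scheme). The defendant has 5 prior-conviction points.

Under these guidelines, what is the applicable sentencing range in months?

26-31 months

Base offense level for trafficking in stolen goods: 6.
A1 applies: 6 + 2 = 8.
A2 applies (level before this adjustment is 8 ≥ 6, so +5): 8 + 5 = 13.
A3 applies: 13 − 2 = 11.
A4 applies (level before this adjustment is 11 < 15, so +2): 11 + 2 = 13.
A5 applies: 13 − 4 = 9.
Final offense level: 9.
Criminal history: 5 prior points → Category Moderate (4-5).
Level 9 falls in the 7-13 band.
Grid: Level 7-13 × Category Moderate = 26-31 months.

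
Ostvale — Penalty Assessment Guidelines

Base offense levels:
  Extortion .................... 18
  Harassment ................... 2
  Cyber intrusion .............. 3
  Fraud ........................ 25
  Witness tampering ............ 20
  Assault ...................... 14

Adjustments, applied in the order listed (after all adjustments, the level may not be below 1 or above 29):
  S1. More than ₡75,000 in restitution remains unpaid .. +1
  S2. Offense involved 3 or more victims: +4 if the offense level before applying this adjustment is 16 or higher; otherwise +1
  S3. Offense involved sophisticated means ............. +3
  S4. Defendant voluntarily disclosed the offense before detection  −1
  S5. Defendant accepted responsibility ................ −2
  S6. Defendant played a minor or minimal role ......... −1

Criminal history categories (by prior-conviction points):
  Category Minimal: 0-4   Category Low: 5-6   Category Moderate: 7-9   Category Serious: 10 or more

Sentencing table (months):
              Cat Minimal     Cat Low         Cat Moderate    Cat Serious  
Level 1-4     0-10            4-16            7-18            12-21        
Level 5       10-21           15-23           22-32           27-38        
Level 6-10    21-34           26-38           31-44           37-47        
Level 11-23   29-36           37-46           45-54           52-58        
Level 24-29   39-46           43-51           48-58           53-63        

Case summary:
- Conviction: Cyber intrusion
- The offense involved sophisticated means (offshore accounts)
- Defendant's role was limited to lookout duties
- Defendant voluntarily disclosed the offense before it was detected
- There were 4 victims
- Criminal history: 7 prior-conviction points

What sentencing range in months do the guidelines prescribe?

Base offense level for cyber intrusion: 3.
S2 applies (level before this adjustment is 3 < 16, so +1): 3 + 1 = 4.
S3 applies: 4 + 3 = 7.
S4 applies: 7 − 1 = 6.
S6 applies: 6 − 1 = 5.
Final offense level: 5.
Criminal history: 7 prior points → Category Moderate (7-9).
Level 5 falls in the 5 band.
Grid: Level 5 × Category Moderate = 22-32 months.

22-32 months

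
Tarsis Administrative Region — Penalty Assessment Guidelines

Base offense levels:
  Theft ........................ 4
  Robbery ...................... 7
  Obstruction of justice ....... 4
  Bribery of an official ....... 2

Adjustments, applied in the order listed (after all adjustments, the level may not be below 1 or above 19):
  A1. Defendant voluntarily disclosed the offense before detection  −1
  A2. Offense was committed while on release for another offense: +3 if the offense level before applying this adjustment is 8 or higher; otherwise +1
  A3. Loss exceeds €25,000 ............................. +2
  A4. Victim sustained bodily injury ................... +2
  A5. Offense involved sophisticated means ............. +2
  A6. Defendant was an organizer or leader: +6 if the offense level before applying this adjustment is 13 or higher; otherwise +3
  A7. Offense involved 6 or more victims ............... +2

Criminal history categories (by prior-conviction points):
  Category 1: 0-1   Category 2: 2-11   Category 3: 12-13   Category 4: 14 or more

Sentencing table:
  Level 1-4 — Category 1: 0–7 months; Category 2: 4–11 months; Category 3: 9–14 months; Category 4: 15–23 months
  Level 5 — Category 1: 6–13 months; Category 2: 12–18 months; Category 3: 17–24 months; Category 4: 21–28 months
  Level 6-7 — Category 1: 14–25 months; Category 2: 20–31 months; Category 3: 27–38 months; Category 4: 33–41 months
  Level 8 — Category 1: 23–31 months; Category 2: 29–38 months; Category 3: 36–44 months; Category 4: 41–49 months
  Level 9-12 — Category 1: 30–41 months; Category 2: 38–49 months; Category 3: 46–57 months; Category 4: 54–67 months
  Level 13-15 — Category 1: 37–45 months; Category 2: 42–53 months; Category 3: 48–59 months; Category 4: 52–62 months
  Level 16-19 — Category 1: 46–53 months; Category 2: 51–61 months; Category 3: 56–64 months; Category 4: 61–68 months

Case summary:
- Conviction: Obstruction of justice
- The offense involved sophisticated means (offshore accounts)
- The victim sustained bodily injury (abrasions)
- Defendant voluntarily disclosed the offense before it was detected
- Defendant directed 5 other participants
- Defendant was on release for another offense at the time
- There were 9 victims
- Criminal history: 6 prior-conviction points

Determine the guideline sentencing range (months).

Base offense level for obstruction of justice: 4.
A1 applies: 4 − 1 = 3.
A2 applies (level before this adjustment is 3 < 8, so +1): 3 + 1 = 4.
A4 applies: 4 + 2 = 6.
A5 applies: 6 + 2 = 8.
A6 applies (level before this adjustment is 8 < 13, so +3): 8 + 3 = 11.
A7 applies: 11 + 2 = 13.
Final offense level: 13.
Criminal history: 6 prior points → Category 2 (2-11).
Level 13 falls in the 13-15 band.
Grid: Level 13-15 × Category 2 = 42-53 months.

42-53 months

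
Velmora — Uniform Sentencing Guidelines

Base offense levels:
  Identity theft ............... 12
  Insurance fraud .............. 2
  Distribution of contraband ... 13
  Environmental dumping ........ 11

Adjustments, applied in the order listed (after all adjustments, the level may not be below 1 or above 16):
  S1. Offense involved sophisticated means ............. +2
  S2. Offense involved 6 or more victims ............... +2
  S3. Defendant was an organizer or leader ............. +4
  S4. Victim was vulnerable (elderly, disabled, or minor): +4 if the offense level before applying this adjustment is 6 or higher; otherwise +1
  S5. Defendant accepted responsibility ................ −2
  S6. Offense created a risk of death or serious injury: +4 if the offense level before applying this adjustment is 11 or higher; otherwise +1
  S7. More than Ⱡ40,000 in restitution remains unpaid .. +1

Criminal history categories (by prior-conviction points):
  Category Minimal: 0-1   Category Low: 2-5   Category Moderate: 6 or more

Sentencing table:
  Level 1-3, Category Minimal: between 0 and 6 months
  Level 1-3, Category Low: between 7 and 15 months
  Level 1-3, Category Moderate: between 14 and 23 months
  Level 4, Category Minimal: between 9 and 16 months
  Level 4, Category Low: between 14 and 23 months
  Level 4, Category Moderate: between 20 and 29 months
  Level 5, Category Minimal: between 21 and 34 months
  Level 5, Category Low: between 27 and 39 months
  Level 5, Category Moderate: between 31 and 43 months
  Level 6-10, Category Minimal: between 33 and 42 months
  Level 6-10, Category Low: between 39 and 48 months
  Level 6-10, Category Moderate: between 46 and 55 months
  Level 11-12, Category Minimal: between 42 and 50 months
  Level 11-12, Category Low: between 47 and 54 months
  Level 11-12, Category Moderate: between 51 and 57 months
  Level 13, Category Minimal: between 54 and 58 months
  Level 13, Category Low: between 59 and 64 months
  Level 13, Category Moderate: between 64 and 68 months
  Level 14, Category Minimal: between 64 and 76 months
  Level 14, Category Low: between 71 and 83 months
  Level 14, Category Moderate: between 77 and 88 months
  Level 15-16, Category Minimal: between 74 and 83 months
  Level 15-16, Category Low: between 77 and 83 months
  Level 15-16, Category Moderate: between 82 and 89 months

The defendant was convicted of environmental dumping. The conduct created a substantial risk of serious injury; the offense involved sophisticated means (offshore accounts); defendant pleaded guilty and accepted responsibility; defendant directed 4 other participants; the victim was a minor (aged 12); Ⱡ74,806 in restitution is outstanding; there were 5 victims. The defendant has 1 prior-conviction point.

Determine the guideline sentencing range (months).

74-83 months

Base offense level for environmental dumping: 11.
S1 applies: 11 + 2 = 13.
S2 does not apply.
S3 applies: 13 + 4 = 17.
S4 applies (level before this adjustment is 17 ≥ 6, so +4): 17 + 4 = 21.
S5 applies: 21 − 2 = 19.
S6 applies (level before this adjustment is 19 ≥ 11, so +4): 19 + 4 = 23.
S7 applies: 23 + 1 = 24.
Level 24 exceeds the maximum of 16; capped at 16.
Final offense level: 16.
Criminal history: 1 prior point → Category Minimal (0-1).
Level 16 falls in the 15-16 band.
Grid: Level 15-16 × Category Minimal = 74-83 months.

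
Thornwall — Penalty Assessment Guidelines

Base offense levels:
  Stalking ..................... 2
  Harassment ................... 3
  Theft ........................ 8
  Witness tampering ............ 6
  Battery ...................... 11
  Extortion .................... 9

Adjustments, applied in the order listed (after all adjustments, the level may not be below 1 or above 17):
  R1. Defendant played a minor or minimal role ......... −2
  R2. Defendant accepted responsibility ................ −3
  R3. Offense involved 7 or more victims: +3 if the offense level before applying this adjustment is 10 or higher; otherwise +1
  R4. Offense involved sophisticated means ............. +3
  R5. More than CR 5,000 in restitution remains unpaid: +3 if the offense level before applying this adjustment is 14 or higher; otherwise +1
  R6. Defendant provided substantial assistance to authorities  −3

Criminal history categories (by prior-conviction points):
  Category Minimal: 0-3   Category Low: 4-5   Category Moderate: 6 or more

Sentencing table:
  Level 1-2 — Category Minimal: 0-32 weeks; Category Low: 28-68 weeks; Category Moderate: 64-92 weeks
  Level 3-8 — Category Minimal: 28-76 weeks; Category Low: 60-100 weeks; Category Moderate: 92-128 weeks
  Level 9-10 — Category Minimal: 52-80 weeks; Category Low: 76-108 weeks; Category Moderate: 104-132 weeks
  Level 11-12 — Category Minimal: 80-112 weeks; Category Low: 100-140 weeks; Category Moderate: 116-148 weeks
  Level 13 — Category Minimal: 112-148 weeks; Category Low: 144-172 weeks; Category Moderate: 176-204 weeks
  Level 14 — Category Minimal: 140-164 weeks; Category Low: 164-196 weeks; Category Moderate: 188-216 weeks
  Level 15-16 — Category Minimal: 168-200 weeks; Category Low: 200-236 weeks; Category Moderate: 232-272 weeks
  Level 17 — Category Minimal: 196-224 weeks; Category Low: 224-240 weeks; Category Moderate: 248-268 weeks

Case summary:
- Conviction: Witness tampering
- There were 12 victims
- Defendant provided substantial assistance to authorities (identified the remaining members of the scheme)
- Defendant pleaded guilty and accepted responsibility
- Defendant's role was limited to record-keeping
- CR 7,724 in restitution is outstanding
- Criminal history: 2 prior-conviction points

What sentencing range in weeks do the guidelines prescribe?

0-32 weeks

Base offense level for witness tampering: 6.
R1 applies: 6 − 2 = 4.
R2 applies: 4 − 3 = 1.
R3 applies (level before this adjustment is 1 < 10, so +1): 1 + 1 = 2.
R5 applies (level before this adjustment is 2 < 14, so +1): 2 + 1 = 3.
R6 applies: 3 − 3 = 0.
Level 0 is below the minimum of 1; floored at 1.
Final offense level: 1.
Criminal history: 2 prior points → Category Minimal (0-3).
Level 1 falls in the 1-2 band.
Grid: Level 1-2 × Category Minimal = 0-32 weeks.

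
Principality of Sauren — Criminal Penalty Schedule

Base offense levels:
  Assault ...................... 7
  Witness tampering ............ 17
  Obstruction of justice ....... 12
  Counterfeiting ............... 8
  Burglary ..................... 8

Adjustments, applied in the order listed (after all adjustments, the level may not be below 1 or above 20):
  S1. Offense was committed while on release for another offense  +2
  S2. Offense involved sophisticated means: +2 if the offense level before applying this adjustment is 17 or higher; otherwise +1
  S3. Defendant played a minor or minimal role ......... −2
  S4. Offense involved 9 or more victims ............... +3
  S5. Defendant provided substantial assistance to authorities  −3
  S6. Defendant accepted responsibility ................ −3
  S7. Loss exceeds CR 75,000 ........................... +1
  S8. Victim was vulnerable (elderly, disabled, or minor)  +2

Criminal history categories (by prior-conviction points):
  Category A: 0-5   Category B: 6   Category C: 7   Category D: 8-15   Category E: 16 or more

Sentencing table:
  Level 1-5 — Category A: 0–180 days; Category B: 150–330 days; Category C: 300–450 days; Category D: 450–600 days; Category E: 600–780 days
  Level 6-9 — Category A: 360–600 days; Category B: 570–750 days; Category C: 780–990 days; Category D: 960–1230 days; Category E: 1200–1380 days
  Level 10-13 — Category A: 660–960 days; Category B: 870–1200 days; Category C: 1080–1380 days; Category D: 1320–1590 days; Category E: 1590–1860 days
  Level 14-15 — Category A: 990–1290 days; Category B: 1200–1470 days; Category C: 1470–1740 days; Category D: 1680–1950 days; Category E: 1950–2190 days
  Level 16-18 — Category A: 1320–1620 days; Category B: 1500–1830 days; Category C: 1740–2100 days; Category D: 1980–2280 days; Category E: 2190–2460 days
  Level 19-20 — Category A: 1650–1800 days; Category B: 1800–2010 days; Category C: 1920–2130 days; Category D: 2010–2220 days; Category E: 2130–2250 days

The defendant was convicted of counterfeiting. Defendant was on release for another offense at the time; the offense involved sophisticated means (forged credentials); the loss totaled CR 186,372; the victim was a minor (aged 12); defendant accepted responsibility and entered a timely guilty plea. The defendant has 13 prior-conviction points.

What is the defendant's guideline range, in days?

Base offense level for counterfeiting: 8.
S1 applies: 8 + 2 = 10.
S2 applies (level before this adjustment is 10 < 17, so +1): 10 + 1 = 11.
S3 does not apply.
S4 does not apply.
S6 applies: 11 − 3 = 8.
S7 applies: 8 + 1 = 9.
S8 applies: 9 + 2 = 11.
Final offense level: 11.
Criminal history: 13 prior points → Category D (8-15).
Level 11 falls in the 10-13 band.
Grid: Level 10-13 × Category D = 1320-1590 days.

1320-1590 days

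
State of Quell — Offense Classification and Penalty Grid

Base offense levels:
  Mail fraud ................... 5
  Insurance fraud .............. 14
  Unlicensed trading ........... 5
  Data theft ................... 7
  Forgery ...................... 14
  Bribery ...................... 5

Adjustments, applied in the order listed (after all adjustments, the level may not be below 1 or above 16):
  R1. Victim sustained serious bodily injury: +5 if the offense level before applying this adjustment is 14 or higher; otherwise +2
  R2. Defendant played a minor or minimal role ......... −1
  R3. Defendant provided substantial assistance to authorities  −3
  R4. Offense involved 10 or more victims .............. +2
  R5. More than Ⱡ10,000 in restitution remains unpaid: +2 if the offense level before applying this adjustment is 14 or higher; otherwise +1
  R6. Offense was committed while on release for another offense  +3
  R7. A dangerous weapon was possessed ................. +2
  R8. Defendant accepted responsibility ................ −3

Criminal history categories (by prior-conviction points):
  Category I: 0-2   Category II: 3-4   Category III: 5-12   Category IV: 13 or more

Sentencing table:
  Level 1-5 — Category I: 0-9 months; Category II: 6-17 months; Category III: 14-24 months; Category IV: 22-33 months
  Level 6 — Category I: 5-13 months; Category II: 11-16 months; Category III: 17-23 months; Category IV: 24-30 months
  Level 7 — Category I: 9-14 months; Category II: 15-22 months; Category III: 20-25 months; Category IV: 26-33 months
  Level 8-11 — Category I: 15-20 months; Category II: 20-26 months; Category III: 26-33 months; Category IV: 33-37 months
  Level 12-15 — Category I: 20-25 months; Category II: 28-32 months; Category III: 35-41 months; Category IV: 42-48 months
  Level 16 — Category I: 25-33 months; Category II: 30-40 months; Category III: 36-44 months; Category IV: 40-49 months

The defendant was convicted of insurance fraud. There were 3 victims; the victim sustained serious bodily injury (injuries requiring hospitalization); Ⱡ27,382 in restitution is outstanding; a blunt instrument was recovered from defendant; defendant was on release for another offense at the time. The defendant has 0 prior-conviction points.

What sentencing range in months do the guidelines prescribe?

25-33 months

Base offense level for insurance fraud: 14.
R1 applies (level before this adjustment is 14 ≥ 14, so +5): 14 + 5 = 19.
R2 does not apply.
R3 does not apply.
R5 applies (level before this adjustment is 19 ≥ 14, so +2): 19 + 2 = 21.
R6 applies: 21 + 3 = 24.
R7 applies: 24 + 2 = 26.
Level 26 exceeds the maximum of 16; capped at 16.
Final offense level: 16.
Criminal history: 0 prior points → Category I (0-2).
Level 16 falls in the 16 band.
Grid: Level 16 × Category I = 25-33 months.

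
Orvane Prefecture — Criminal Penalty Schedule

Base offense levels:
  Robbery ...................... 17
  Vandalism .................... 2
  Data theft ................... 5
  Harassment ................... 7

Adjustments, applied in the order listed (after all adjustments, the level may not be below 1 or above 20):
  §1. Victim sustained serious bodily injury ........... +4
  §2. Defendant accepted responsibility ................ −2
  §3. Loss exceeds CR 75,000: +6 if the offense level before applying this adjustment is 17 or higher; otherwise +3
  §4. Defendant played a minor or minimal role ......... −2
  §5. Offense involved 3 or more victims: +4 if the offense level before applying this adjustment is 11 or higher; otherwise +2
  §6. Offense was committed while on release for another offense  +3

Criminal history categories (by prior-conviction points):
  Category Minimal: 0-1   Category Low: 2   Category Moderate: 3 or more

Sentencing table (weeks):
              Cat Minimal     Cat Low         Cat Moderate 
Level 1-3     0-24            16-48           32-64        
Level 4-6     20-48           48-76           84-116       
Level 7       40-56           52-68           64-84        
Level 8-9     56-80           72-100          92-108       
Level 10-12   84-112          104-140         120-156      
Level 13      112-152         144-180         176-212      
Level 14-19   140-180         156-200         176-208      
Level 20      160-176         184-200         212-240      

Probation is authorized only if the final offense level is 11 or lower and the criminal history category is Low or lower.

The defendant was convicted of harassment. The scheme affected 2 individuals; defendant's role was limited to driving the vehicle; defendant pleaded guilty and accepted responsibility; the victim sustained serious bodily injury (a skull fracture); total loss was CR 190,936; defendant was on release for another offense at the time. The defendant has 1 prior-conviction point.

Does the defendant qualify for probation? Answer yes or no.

Base offense level for harassment: 7.
§1 applies: 7 + 4 = 11.
§2 applies: 11 − 2 = 9.
§3 applies (level before this adjustment is 9 < 17, so +3): 9 + 3 = 12.
§4 applies: 12 − 2 = 10.
§5 does not apply.
§6 applies: 10 + 3 = 13.
Final offense level: 13.
Criminal history: 1 prior point → Category Minimal (0-1).
Level 13 falls in the 13 band.
Grid: Level 13 × Category Minimal = 112-152 weeks.
Probation check: level 13 > 11 and category Minimal ≤ Low → not eligible.

No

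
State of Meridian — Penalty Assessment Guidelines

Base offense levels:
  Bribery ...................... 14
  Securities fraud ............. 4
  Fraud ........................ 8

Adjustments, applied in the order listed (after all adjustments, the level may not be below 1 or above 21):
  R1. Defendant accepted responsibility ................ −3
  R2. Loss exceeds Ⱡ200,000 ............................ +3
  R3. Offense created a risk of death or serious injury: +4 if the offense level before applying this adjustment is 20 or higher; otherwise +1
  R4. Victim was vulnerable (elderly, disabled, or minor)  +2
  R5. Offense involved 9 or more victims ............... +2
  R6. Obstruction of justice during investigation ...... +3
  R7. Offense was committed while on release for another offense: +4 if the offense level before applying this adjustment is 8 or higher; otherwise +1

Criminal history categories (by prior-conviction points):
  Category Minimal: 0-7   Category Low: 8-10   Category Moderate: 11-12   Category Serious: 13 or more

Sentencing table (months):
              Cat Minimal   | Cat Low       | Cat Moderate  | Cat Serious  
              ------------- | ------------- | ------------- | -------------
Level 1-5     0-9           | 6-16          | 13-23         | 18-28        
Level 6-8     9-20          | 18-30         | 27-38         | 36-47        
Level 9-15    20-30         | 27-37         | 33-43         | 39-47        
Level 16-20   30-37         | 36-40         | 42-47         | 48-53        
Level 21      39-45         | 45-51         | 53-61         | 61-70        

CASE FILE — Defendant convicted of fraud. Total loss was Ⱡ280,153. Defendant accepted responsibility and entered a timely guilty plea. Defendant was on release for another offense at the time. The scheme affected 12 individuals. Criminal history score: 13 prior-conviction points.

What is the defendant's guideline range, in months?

39-47 months

Base offense level for fraud: 8.
R1 applies: 8 − 3 = 5.
R2 applies: 5 + 3 = 8.
R3 does not apply.
R4 does not apply.
R5 applies: 8 + 2 = 10.
R6 does not apply.
R7 applies (level before this adjustment is 10 ≥ 8, so +4): 10 + 4 = 14.
Final offense level: 14.
Criminal history: 13 prior points → Category Serious (13+).
Level 14 falls in the 9-15 band.
Grid: Level 9-15 × Category Serious = 39-47 months.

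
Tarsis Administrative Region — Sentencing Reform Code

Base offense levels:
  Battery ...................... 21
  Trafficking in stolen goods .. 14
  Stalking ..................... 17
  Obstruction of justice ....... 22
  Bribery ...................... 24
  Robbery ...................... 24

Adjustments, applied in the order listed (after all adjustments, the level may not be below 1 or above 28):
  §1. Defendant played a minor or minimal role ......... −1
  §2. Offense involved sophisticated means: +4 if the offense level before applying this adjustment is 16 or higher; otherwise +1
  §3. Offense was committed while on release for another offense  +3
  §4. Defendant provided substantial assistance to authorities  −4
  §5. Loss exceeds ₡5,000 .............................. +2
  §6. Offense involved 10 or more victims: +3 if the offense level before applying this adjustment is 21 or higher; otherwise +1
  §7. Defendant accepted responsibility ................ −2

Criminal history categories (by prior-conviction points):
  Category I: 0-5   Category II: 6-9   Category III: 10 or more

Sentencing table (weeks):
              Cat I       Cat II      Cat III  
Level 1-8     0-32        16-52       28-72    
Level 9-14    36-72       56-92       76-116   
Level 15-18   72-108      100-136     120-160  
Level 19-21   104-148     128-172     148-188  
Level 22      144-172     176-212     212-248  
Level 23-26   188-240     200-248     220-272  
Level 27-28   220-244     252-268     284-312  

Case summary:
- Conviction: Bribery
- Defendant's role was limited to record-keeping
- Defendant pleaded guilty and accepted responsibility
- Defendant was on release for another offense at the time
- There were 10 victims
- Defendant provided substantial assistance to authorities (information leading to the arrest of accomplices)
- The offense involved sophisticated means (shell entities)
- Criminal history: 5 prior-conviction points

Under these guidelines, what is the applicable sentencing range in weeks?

Base offense level for bribery: 24.
§1 applies: 24 − 1 = 23.
§2 applies (level before this adjustment is 23 ≥ 16, so +4): 23 + 4 = 27.
§3 applies: 27 + 3 = 30.
§4 applies: 30 − 4 = 26.
§5 does not apply.
§6 applies (level before this adjustment is 26 ≥ 21, so +3): 26 + 3 = 29.
§7 applies: 29 − 2 = 27.
Final offense level: 27.
Criminal history: 5 prior points → Category I (0-5).
Level 27 falls in the 27-28 band.
Grid: Level 27-28 × Category I = 220-244 weeks.

220-244 weeks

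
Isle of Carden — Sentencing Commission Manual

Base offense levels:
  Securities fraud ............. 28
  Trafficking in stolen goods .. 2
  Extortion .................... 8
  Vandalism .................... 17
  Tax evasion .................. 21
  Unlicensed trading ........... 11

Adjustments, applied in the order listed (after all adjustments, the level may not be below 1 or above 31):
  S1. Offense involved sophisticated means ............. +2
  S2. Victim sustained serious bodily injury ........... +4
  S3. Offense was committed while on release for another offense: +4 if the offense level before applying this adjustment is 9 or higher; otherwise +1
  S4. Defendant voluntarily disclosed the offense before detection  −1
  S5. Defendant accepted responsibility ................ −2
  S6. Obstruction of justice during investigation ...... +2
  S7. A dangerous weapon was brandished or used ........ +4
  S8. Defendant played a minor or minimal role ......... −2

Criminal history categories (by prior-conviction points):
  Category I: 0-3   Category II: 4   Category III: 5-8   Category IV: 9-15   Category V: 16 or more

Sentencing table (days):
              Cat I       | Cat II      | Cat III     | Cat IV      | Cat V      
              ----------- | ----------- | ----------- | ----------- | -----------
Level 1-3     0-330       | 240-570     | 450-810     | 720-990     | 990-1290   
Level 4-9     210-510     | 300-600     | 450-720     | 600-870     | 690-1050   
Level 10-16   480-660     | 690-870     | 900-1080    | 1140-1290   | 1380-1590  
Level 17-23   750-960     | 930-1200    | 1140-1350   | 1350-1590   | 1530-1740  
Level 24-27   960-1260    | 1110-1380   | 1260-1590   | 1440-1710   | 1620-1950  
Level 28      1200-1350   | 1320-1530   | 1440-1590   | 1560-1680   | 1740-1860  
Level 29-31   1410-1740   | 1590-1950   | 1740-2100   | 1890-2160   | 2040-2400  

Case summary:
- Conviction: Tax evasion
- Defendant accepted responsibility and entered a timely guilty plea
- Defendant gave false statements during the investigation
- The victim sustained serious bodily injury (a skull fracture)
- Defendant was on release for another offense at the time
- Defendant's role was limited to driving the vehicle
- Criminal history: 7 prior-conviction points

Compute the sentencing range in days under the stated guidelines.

Base offense level for tax evasion: 21.
S1 does not apply.
S2 applies: 21 + 4 = 25.
S3 applies (level before this adjustment is 25 ≥ 9, so +4): 25 + 4 = 29.
S5 applies: 29 − 2 = 27.
S6 applies: 27 + 2 = 29.
S8 applies: 29 − 2 = 27.
Final offense level: 27.
Criminal history: 7 prior points → Category III (5-8).
Level 27 falls in the 24-27 band.
Grid: Level 24-27 × Category III = 1260-1590 days.

1260-1590 days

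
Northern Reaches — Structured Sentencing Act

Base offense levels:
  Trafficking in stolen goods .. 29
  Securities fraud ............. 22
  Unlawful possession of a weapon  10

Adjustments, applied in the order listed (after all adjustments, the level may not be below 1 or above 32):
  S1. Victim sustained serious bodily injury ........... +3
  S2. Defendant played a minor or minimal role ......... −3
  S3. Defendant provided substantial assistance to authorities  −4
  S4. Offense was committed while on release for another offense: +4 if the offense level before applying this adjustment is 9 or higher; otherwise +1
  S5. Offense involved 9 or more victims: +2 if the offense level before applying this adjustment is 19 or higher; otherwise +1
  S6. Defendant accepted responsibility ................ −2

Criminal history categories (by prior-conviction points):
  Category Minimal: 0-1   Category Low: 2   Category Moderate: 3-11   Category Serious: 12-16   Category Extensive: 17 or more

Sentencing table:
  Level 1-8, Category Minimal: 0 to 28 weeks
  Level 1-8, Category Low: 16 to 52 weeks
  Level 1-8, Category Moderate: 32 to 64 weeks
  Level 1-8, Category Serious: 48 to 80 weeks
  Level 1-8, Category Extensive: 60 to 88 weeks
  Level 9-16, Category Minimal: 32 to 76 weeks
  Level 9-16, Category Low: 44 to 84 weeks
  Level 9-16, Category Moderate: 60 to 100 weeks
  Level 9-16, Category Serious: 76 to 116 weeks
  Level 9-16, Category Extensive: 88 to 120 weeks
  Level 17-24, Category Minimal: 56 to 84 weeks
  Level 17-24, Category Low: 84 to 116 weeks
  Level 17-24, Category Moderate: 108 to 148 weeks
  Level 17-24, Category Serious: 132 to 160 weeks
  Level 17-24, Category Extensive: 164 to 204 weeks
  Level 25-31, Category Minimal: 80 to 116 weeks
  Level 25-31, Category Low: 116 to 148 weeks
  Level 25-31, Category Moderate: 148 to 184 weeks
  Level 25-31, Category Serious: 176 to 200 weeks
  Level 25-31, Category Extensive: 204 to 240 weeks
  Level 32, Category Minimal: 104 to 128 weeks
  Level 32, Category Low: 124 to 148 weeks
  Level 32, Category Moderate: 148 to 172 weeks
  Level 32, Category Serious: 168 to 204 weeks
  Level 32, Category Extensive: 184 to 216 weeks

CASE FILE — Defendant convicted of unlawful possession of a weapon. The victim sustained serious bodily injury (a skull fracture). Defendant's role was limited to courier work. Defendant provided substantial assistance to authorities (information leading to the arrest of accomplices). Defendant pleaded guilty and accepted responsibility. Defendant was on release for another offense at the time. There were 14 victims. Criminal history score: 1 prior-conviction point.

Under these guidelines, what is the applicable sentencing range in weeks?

Base offense level for unlawful possession of a weapon: 10.
S1 applies: 10 + 3 = 13.
S2 applies: 13 − 3 = 10.
S3 applies: 10 − 4 = 6.
S4 applies (level before this adjustment is 6 < 9, so +1): 6 + 1 = 7.
S5 applies (level before this adjustment is 7 < 19, so +1): 7 + 1 = 8.
S6 applies: 8 − 2 = 6.
Final offense level: 6.
Criminal history: 1 prior point → Category Minimal (0-1).
Level 6 falls in the 1-8 band.
Grid: Level 1-8 × Category Minimal = 0-28 weeks.

0-28 weeks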